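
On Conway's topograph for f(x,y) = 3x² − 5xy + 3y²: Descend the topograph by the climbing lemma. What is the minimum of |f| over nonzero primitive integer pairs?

translate: b→1 (≡-5 mod 6), so (3,-5,3)→(3,1,1)
flip: (3,1,1)→(1,-1,3)
translate: b→1 (≡-1 mod 2), so (1,-1,3)→(1,1,3)
reduced (well bottom): (1,1,3) with a≤c, −a<b≤a
well minimum = a = 1

1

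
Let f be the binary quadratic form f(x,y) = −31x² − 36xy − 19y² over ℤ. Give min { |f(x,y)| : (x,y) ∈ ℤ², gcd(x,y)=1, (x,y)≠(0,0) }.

translate: b→-26 (≡36 mod 62), so (31,36,19)→(31,-26,14)
flip: (31,-26,14)→(14,26,31)
translate: b→-2 (≡26 mod 28), so (14,26,31)→(14,-2,19)
reduced (well bottom): (14,-2,19) with a≤c, −a<b≤a
well minimum |f| = |-14| = 14 (negative-definite)

14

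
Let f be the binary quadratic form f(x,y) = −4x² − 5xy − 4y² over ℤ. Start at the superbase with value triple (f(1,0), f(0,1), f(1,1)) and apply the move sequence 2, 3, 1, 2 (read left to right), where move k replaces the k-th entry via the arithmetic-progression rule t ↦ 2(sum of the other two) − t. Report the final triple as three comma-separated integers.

start (-4,-4,-13) = (f(1,0),f(0,1),f(1,1))
replace slot 2: 2·((-4)+(-13)) − (-4) = -30 → (-4,-30,-13)
replace slot 3: 2·((-4)+(-30)) − (-13) = -55 → (-4,-30,-55)
replace slot 1: 2·((-30)+(-55)) − (-4) = -166 → (-166,-30,-55)
replace slot 2: 2·((-166)+(-55)) − (-30) = -412 → (-166,-412,-55)

-166,-412,-55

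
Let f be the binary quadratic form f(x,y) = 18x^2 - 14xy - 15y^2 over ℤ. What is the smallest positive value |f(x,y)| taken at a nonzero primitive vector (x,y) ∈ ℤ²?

descent: ρ → (-15,14,18)  [lands on river]
river: ρ → (18,22,-11)
river: ρ → (-11,22,18)
river: ρ → (18,14,-15)
river: ρ → (-15,16,17)
river: ρ → (17,18,-14)
river: ρ → (-14,10,21)
river: ρ → (21,32,-3)
river: ρ → (-3,34,10)
river: ρ → (10,26,-15)
river: ρ → (-15,34,2)
river: ρ → (2,34,-15)
river: ρ → (-15,26,10)
river: ρ → (10,34,-3)
river: ρ → (-3,32,21)
river: ρ → (21,10,-14)
river: ρ → (-14,18,17)
river: ρ → (17,16,-15)
closes: descent 1, river 18
min |a| on river = 2

2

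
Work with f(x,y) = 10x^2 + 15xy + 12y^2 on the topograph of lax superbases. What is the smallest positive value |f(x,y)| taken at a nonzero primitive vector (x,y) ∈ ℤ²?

translate: b→-5 (≡15 mod 20), so (10,15,12)→(10,-5,7)
flip: (10,-5,7)→(7,5,10)
reduced (well bottom): (7,5,10) with a≤c, −a<b≤a
well minimum = a = 7

7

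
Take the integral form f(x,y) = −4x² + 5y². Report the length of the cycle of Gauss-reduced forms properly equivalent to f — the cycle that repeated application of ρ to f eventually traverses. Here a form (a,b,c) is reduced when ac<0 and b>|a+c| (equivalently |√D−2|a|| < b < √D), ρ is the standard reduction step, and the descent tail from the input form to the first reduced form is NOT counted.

D = 80, ⌊√D⌋ = 8
descent: ρ → (5,0,-4)
descent: ρ → (-4,8,1)  [lands on river]
river: ρ → (1,8,-4)
ρ-cycle length = 2 (tail of 2 descent steps not counted)

2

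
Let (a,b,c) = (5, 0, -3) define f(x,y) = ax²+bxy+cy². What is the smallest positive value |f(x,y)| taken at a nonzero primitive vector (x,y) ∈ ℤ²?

descent: ρ → (-3,6,2)  [lands on river]
river: ρ → (2,6,-3)
closes: descent 1, river 2
min |a| on river = 2

2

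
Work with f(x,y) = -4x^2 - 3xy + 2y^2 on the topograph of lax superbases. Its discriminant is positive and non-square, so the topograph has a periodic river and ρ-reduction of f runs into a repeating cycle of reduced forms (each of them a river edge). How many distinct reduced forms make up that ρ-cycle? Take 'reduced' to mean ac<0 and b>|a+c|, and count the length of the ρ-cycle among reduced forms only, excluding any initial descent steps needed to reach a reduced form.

D = 41, ⌊√D⌋ = 6
descent: ρ → (2,3,-4)  [lands on river]
river: ρ → (-4,5,1)
river: ρ → (1,5,-4)
river: ρ → (-4,3,2)
river: ρ → (2,5,-2)
river: ρ → (-2,3,4)
river: ρ → (4,5,-1)
river: ρ → (-1,5,4)
river: ρ → (4,3,-2)
river: ρ → (-2,5,2)
ρ-cycle length = 10 (tail of 1 descent step not counted)

10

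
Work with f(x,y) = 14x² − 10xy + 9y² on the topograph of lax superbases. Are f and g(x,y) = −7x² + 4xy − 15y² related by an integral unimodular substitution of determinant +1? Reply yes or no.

D₁ = -404, D₂ = -404
f: flip: (14,-10,9)→(9,10,14)
f: translate: b→-8 (≡10 mod 18), so (9,10,14)→(9,-8,13)
f: reduced (well bottom): (9,-8,13) with a≤c, −a<b≤a
g is negative-definite; reduce −g:
−g: reduced (well bottom): (7,-4,15) with a≤c, −a<b≤a
flip sign back: reduced form of g is (-7,4,-15)
reduced forms (9, -8, 13) vs (-7, 4, -15) ⇒ inequivalent

no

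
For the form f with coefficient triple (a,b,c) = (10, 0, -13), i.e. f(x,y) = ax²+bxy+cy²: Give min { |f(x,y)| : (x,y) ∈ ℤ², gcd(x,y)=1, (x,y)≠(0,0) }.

descent: ρ → (-13,0,10)
descent: ρ → (10,20,-3)  [lands on river]
river: ρ → (-3,22,3)
river: ρ → (3,20,-10)
river: ρ → (-10,20,3)
river: ρ → (3,22,-3)
river: ρ → (-3,20,10)
closes: descent 2, river 6
min |a| on river = 3

3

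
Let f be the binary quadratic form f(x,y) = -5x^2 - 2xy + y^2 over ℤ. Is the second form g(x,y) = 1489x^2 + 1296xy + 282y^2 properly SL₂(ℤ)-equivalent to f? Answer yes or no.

D₁ = 24, D₂ = 24
river cycle of f (length 2): (1, 4, -2), (-2, 4, 1)
river cycle of g (length 2): (-2, 4, 1), (1, 4, -2)
cycles coincide ⇒ equivalent

yes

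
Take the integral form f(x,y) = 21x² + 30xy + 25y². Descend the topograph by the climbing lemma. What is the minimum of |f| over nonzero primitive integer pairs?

translate: b→-12 (≡30 mod 42), so (21,30,25)→(21,-12,16)
flip: (21,-12,16)→(16,12,21)
reduced (well bottom): (16,12,21) with a≤c, −a<b≤a
well minimum = a = 16

16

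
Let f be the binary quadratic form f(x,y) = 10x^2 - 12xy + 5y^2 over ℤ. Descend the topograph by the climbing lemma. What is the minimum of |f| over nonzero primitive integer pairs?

translate: b→8 (≡-12 mod 20), so (10,-12,5)→(10,8,3)
flip: (10,8,3)→(3,-8,10)
translate: b→-2 (≡-8 mod 6), so (3,-8,10)→(3,-2,5)
reduced (well bottom): (3,-2,5) with a≤c, −a<b≤a
well minimum = a = 3

3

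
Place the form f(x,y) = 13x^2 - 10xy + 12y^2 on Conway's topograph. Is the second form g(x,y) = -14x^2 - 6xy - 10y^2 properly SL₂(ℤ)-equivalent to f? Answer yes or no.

D₁ = -524, D₂ = -524
f: flip: (13,-10,12)→(12,10,13)
f: reduced (well bottom): (12,10,13) with a≤c, −a<b≤a
g is negative-definite; reduce −g:
−g: flip: (14,6,10)→(10,-6,14)
−g: reduced (well bottom): (10,-6,14) with a≤c, −a<b≤a
flip sign back: reduced form of g is (-10,6,-14)
reduced forms (12, 10, 13) vs (-10, 6, -14) ⇒ inequivalent

no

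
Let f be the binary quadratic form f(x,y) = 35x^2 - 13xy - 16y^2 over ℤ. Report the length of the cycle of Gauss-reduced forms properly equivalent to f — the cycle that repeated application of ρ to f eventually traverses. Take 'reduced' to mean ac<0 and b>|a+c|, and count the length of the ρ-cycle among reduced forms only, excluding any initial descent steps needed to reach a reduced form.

D = 2409, ⌊√D⌋ = 49
descent: ρ → (-16,45,6)  [lands on river]
river: ρ → (6,39,-37)
river: ρ → (-37,35,8)
river: ρ → (8,45,-12)
river: ρ → (-12,27,35)
river: ρ → (35,43,-4)
river: ρ → (-4,45,24)
river: ρ → (24,3,-25)
river: ρ → (-25,47,2)
river: ρ → (2,49,-1)
river: ρ → (-1,49,2)
river: ρ → (2,47,-25)
river: ρ → (-25,3,24)
river: ρ → (24,45,-4)
river: ρ → (-4,43,35)
river: ρ → (35,27,-12)
river: ρ → (-12,45,8)
river: ρ → (8,35,-37)
river: ρ → (-37,39,6)
river: ρ → (6,45,-16)
river: ρ → (-16,19,32)
river: ρ → (32,45,-3)
river: ρ → (-3,45,32)
river: ρ → (32,19,-16)
ρ-cycle length = 24 (tail of 1 descent step not counted)

24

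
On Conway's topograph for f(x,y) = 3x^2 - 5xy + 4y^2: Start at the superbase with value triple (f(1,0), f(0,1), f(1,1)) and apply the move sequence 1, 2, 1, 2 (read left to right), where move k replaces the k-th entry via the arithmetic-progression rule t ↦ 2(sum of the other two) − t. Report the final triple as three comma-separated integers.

start (3,4,2) = (f(1,0),f(0,1),f(1,1))
replace slot 1: 2·(4+2) − 3 = 9 → (9,4,2)
replace slot 2: 2·(9+2) − 4 = 18 → (9,18,2)
replace slot 1: 2·(18+2) − 9 = 31 → (31,18,2)
replace slot 2: 2·(31+2) − 18 = 48 → (31,48,2)

31,48,2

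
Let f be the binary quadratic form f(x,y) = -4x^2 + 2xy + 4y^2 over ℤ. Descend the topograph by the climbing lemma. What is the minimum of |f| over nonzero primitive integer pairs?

river: ρ → (4,6,-2)
river: ρ → (-2,6,4)
river: ρ → (4,2,-4)
river: ρ → (-4,6,2)
river: ρ → (2,6,-4)
river: ρ → (-4,2,4)
closes: descent 0, river 6
min |a| on river = 2

2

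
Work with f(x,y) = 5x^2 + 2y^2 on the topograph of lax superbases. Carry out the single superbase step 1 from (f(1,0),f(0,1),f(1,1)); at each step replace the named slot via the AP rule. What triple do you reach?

start (5,2,7) = (f(1,0),f(0,1),f(1,1))
replace slot 1: 2·(2+7) − 5 = 13 → (13,2,7)

13,2,7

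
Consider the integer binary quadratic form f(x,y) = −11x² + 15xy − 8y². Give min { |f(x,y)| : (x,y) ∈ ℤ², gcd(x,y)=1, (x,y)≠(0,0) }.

translate: b→7 (≡-15 mod 22), so (11,-15,8)→(11,7,4)
flip: (11,7,4)→(4,-7,11)
translate: b→1 (≡-7 mod 8), so (4,-7,11)→(4,1,8)
reduced (well bottom): (4,1,8) with a≤c, −a<b≤a
well minimum |f| = |-4| = 4 (negative-definite)

4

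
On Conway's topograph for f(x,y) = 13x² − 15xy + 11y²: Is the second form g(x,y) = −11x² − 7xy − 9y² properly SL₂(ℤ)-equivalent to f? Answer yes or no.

D₁ = -347, D₂ = -347
f: translate: b→11 (≡-15 mod 26), so (13,-15,11)→(13,11,9)
f: flip: (13,11,9)→(9,-11,13)
f: translate: b→7 (≡-11 mod 18), so (9,-11,13)→(9,7,11)
f: reduced (well bottom): (9,7,11) with a≤c, −a<b≤a
g is negative-definite; reduce −g:
−g: flip: (11,7,9)→(9,-7,11)
−g: reduced (well bottom): (9,-7,11) with a≤c, −a<b≤a
flip sign back: reduced form of g is (-9,7,-11)
reduced forms (9, 7, 11) vs (-9, 7, -11) ⇒ inequivalent

no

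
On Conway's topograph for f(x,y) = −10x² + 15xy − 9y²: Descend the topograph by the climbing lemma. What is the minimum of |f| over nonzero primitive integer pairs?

translate: b→5 (≡-15 mod 20), so (10,-15,9)→(10,5,4)
flip: (10,5,4)→(4,-5,10)
translate: b→3 (≡-5 mod 8), so (4,-5,10)→(4,3,9)
reduced (well bottom): (4,3,9) with a≤c, −a<b≤a
well minimum |f| = |-4| = 4 (negative-definite)

4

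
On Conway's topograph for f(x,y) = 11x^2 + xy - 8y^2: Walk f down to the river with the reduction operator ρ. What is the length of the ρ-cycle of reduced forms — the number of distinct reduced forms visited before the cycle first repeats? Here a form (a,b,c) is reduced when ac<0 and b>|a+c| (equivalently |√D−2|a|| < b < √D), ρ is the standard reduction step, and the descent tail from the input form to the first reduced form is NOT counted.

D = 353, ⌊√D⌋ = 18
descent: ρ → (-8,15,4)  [lands on river]
river: ρ → (4,17,-4)
river: ρ → (-4,15,8)
river: ρ → (8,17,-2)
river: ρ → (-2,15,16)
river: ρ → (16,17,-1)
river: ρ → (-1,17,16)
river: ρ → (16,15,-2)
river: ρ → (-2,17,8)
river: ρ → (8,15,-4)
river: ρ → (-4,17,4)
river: ρ → (4,15,-8)
river: ρ → (-8,17,2)
river: ρ → (2,15,-16)
river: ρ → (-16,17,1)
river: ρ → (1,17,-16)
river: ρ → (-16,15,2)
river: ρ → (2,17,-8)
ρ-cycle length = 18 (tail of 1 descent step not counted)

18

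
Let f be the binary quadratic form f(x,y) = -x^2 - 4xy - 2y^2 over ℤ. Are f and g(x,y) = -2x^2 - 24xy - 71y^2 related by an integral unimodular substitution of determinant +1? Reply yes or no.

D₁ = 8, D₂ = 8
river cycle of f (length 2): (1, 2, -1), (-1, 2, 1)
river cycle of g (length 2): (1, 2, -1), (-1, 2, 1)
cycles coincide ⇒ equivalent

yes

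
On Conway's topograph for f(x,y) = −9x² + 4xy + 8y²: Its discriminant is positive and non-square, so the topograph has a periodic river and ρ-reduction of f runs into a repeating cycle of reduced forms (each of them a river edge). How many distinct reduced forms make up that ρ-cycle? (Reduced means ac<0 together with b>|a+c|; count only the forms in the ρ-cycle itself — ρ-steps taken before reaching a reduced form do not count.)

D = 304, ⌊√D⌋ = 17
river: ρ → (8,12,-5)
river: ρ → (-5,8,12)
river: ρ → (12,16,-1)
river: ρ → (-1,16,12)
river: ρ → (12,8,-5)
river: ρ → (-5,12,8)
river: ρ → (8,4,-9)
river: ρ → (-9,14,3)
river: ρ → (3,16,-4)
river: ρ → (-4,16,3)
river: ρ → (3,14,-9)
river: ρ → (-9,4,8)
ρ-cycle length = 12 (tail of 0 descent steps not counted)

12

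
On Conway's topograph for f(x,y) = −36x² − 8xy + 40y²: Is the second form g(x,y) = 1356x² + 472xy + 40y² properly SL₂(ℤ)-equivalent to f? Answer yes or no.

D₁ = 5824, D₂ = 5824
river cycle of f (length 8): (40, 8, -36), (-36, 64, 12), (12, 56, -56), (-56, 56, 12), (12, 64, -36), (-36, 8, 40), (40, 72, -4), (-4, 72, 40)
river cycle of g (length 8): (40, 8, -36), (-36, 64, 12), (12, 56, -56), (-56, 56, 12), (12, 64, -36), (-36, 8, 40), (40, 72, -4), (-4, 72, 40)
cycles coincide ⇒ equivalent

yes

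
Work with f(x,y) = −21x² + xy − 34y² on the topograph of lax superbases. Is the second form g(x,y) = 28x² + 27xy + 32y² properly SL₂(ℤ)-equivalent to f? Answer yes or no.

D₁ = -2855, D₂ = -2855
f is negative-definite; reduce −f:
−f: reduced (well bottom): (21,-1,34) with a≤c, −a<b≤a
flip sign back: reduced form of f is (-21,1,-34)
g: reduced (well bottom): (28,27,32) with a≤c, −a<b≤a
reduced forms (-21, 1, -34) vs (28, 27, 32) ⇒ inequivalent

no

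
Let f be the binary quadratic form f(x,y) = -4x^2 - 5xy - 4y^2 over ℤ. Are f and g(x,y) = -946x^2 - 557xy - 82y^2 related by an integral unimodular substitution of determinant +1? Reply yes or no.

D₁ = -39, D₂ = -39
f is negative-definite; reduce −f:
−f: translate: b→-3 (≡5 mod 8), so (4,5,4)→(4,-3,3)
−f: flip: (4,-3,3)→(3,3,4)
−f: reduced (well bottom): (3,3,4) with a≤c, −a<b≤a
flip sign back: reduced form of f is (-3,-3,-4)
g is negative-definite; reduce −g:
−g: flip: (946,557,82)→(82,-557,946)
−g: translate: b→-65 (≡-557 mod 164), so (82,-557,946)→(82,-65,13)
−g: flip: (82,-65,13)→(13,65,82)
−g: translate: b→13 (≡65 mod 26), so (13,65,82)→(13,13,4)
−g: flip: (13,13,4)→(4,-13,13)
−g: translate: b→3 (≡-13 mod 8), so (4,-13,13)→(4,3,3)
−g: flip: (4,3,3)→(3,-3,4)
−g: translate: b→3 (≡-3 mod 6), so (3,-3,4)→(3,3,4)
−g: reduced (well bottom): (3,3,4) with a≤c, −a<b≤a
flip sign back: reduced form of g is (-3,-3,-4)
reduced forms (-3, -3, -4) vs (-3, -3, -4) ⇒ equivalent

yes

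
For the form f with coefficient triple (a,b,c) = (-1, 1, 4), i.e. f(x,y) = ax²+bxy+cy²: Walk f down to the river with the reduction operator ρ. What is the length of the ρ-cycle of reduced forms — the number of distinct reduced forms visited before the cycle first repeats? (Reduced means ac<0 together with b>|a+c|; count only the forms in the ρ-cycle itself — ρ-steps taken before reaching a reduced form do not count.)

D = 17, ⌊√D⌋ = 4
descent: ρ → (4,-1,-1)
descent: ρ → (-1,3,2)  [lands on river]
river: ρ → (2,1,-2)
river: ρ → (-2,3,1)
river: ρ → (1,3,-2)
river: ρ → (-2,1,2)
river: ρ → (2,3,-1)
ρ-cycle length = 6 (tail of 2 descent steps not counted)

6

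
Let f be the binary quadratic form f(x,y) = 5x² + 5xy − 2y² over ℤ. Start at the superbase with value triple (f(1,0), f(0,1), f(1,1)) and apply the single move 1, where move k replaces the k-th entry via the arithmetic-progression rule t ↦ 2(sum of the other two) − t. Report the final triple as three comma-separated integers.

start (5,-2,8) = (f(1,0),f(0,1),f(1,1))
replace slot 1: 2·((-2)+8) − 5 = 7 → (7,-2,8)

7,-2,8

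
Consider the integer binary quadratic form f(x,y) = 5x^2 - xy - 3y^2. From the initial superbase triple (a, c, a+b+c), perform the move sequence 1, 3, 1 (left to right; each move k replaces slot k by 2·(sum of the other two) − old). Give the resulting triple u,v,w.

start (5,-3,1) = (f(1,0),f(0,1),f(1,1))
replace slot 1: 2·((-3)+1) − 5 = -9 → (-9,-3,1)
replace slot 3: 2·((-9)+(-3)) − 1 = -25 → (-9,-3,-25)
replace slot 1: 2·((-3)+(-25)) − (-9) = -47 → (-47,-3,-25)

-47,-3,-25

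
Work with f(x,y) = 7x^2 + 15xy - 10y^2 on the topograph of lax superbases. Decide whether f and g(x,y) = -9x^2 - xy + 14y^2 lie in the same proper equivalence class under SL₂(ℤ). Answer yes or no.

D₁ = 505, D₂ = 505
river cycle of f (length 8): (-10, 5, 12), (12, 19, -3), (-3, 17, 18), (18, 19, -2), (-2, 21, 8), (8, 11, -12), (-12, 13, 7), (7, 15, -10)
river cycle of g (length 6): (-9, 17, 6), (6, 19, -6), (-6, 17, 9), (9, 19, -4), (-4, 21, 4), (4, 19, -9)
cycles differ ⇒ inequivalent

no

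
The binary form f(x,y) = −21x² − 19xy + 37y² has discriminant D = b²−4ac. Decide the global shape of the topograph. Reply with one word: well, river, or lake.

D = b²−4ac = (-19)² − 4·(-21)·37 = 3469
D > 0 non-square ⇒ indefinite ⇒ periodic river

river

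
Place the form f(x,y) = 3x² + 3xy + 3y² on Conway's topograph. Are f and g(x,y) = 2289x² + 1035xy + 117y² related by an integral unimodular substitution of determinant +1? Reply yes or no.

D₁ = -27, D₂ = -27
f: reduced (well bottom): (3,3,3) with a≤c, −a<b≤a
g: flip: (2289,1035,117)→(117,-1035,2289)
g: translate: b→-99 (≡-1035 mod 234), so (117,-1035,2289)→(117,-99,21)
g: flip: (117,-99,21)→(21,99,117)
g: translate: b→15 (≡99 mod 42), so (21,99,117)→(21,15,3)
g: flip: (21,15,3)→(3,-15,21)
g: translate: b→3 (≡-15 mod 6), so (3,-15,21)→(3,3,3)
g: reduced (well bottom): (3,3,3) with a≤c, −a<b≤a
reduced forms (3, 3, 3) vs (3, 3, 3) ⇒ equivalent

yes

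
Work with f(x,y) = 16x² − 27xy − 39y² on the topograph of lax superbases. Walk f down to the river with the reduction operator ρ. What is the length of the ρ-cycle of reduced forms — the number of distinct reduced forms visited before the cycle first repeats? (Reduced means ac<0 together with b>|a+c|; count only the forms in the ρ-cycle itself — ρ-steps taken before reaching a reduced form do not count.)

D = 3225, ⌊√D⌋ = 56
descent: ρ → (-39,27,16)  [lands on river]
river: ρ → (16,37,-29)
river: ρ → (-29,21,24)
river: ρ → (24,27,-26)
river: ρ → (-26,25,25)
river: ρ → (25,25,-26)
river: ρ → (-26,27,24)
river: ρ → (24,21,-29)
river: ρ → (-29,37,16)
river: ρ → (16,27,-39)
river: ρ → (-39,51,4)
river: ρ → (4,53,-26)
river: ρ → (-26,51,6)
river: ρ → (6,45,-50)
river: ρ → (-50,55,1)
river: ρ → (1,55,-50)
river: ρ → (-50,45,6)
river: ρ → (6,51,-26)
river: ρ → (-26,53,4)
river: ρ → (4,51,-39)
ρ-cycle length = 20 (tail of 1 descent step not counted)

20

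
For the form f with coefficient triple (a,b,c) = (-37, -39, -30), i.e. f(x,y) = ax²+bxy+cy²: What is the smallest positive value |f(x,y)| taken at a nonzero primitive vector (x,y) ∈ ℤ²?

translate: b→-35 (≡39 mod 74), so (37,39,30)→(37,-35,28)
flip: (37,-35,28)→(28,35,37)
translate: b→-21 (≡35 mod 56), so (28,35,37)→(28,-21,30)
reduced (well bottom): (28,-21,30) with a≤c, −a<b≤a
well minimum |f| = |-28| = 28 (negative-definite)

28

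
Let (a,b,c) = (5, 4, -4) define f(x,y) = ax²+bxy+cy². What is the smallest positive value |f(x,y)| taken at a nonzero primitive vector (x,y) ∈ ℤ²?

river: ρ → (-4,4,5)
river: ρ → (5,6,-3)
river: ρ → (-3,6,5)
river: ρ → (5,4,-4)
closes: descent 0, river 4
min |a| on river = 3

3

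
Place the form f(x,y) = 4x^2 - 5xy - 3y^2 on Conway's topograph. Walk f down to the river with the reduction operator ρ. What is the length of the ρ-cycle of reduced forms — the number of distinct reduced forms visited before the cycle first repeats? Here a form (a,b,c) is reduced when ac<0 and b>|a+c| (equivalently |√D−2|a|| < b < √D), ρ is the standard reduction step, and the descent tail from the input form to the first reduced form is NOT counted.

D = 73, ⌊√D⌋ = 8
descent: ρ → (-3,5,4)  [lands on river]
river: ρ → (4,3,-4)
river: ρ → (-4,5,3)
river: ρ → (3,7,-2)
river: ρ → (-2,5,6)
river: ρ → (6,7,-1)
river: ρ → (-1,7,6)
river: ρ → (6,5,-2)
river: ρ → (-2,7,3)
river: ρ → (3,5,-4)
river: ρ → (-4,3,4)
river: ρ → (4,5,-3)
river: ρ → (-3,7,2)
river: ρ → (2,5,-6)
river: ρ → (-6,7,1)
river: ρ → (1,7,-6)
river: ρ → (-6,5,2)
river: ρ → (2,7,-3)
ρ-cycle length = 18 (tail of 1 descent step not counted)

18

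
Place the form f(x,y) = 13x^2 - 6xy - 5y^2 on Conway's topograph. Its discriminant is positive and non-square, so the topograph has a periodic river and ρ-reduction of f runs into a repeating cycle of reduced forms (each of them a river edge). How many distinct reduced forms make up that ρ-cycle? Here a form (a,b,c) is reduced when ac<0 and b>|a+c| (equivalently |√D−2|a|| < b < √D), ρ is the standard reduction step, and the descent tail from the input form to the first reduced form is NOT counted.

D = 296, ⌊√D⌋ = 17
descent: ρ → (-5,16,2)  [lands on river]
river: ρ → (2,16,-5)
river: ρ → (-5,14,5)
river: ρ → (5,16,-2)
river: ρ → (-2,16,5)
river: ρ → (5,14,-5)
ρ-cycle length = 6 (tail of 1 descent step not counted)

6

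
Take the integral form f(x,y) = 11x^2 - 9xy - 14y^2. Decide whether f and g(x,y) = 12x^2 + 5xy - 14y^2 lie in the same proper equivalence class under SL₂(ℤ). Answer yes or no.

D₁ = 697, D₂ = 697
river cycle of f (length 18): (-14, 9, 11), (11, 13, -12), (-12, 11, 12), (12, 13, -11), (-11, 9, 14), (14, 19, -6), (-6, 17, 17), (17, 17, -6), (-6, 19, 14), (14, 9, -11), … (8 more)
river cycle of g (length 10): (-14, 23, 3), (3, 25, -6), (-6, 23, 7), (7, 19, -12), (-12, 5, 14), (14, 23, -3), (-3, 25, 6), (6, 23, -7), (-7, 19, 12), (12, 5, -14)
cycles differ ⇒ inequivalent

no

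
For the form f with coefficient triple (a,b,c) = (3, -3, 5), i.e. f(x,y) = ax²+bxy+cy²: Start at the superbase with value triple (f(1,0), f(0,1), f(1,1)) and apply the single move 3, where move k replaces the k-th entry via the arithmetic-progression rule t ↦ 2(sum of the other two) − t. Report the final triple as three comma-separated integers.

start (3,5,5) = (f(1,0),f(0,1),f(1,1))
replace slot 3: 2·(3+5) − 5 = 11 → (3,5,11)

3,5,11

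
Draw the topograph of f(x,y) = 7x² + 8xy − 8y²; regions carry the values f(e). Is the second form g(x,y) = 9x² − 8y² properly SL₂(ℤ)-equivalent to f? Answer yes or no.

D₁ = 288, D₂ = 288
river cycle of f (length 6): (-8, 8, 7), (7, 6, -9), (-9, 12, 4), (4, 12, -9), (-9, 6, 7), (7, 8, -8)
river cycle of g (length 2): (-8, 16, 1), (1, 16, -8)
cycles differ ⇒ inequivalent

no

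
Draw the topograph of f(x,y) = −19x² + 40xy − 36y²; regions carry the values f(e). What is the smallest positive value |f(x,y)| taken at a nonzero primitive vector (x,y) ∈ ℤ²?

translate: b→-2 (≡-40 mod 38), so (19,-40,36)→(19,-2,15)
flip: (19,-2,15)→(15,2,19)
reduced (well bottom): (15,2,19) with a≤c, −a<b≤a
well minimum |f| = |-15| = 15 (negative-definite)

15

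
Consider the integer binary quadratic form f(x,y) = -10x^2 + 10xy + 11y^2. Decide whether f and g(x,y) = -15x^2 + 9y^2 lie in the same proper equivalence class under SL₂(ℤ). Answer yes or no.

D₁ = 540, D₂ = 540
river cycle of f (length 8): (11, 12, -9), (-9, 6, 14), (14, 22, -1), (-1, 22, 14), (14, 6, -9), (-9, 12, 11), (11, 10, -10), (-10, 10, 11)
river cycle of g (length 2): (9, 18, -6), (-6, 18, 9)
cycles differ ⇒ inequivalent

no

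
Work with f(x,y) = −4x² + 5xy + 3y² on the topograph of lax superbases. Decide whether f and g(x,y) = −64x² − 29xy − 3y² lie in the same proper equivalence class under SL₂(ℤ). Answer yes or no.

D₁ = 73, D₂ = 73
river cycle of f (length 18): (3, 7, -2), (-2, 5, 6), (6, 7, -1), (-1, 7, 6), (6, 5, -2), (-2, 7, 3), (3, 5, -4), (-4, 3, 4), (4, 5, -3), (-3, 7, 2), … (8 more)
river cycle of g (length 18): (-3, 5, 4), (4, 3, -4), (-4, 5, 3), (3, 7, -2), (-2, 5, 6), (6, 7, -1), (-1, 7, 6), (6, 5, -2), (-2, 7, 3), (3, 5, -4), … (8 more)
cycles coincide ⇒ equivalent

yes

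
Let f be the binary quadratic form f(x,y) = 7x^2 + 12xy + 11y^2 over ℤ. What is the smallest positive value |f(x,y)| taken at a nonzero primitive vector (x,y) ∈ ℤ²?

translate: b→-2 (≡12 mod 14), so (7,12,11)→(7,-2,6)
flip: (7,-2,6)→(6,2,7)
reduced (well bottom): (6,2,7) with a≤c, −a<b≤a
well minimum = a = 6

6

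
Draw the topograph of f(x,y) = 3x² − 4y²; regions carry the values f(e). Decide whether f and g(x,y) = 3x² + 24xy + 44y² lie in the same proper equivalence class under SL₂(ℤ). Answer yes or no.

D₁ = 48, D₂ = 48
river cycle of f (length 2): (3, 6, -1), (-1, 6, 3)
river cycle of g (length 2): (3, 6, -1), (-1, 6, 3)
cycles coincide ⇒ equivalent

yes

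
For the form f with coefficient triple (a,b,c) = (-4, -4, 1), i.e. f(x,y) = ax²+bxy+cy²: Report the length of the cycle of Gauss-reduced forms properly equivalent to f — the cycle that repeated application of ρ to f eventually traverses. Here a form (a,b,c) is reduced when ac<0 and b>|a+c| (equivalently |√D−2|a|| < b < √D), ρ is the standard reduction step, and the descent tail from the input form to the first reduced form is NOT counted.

D = 32, ⌊√D⌋ = 5
descent: ρ → (1,4,-4)  [lands on river]
river: ρ → (-4,4,1)
ρ-cycle length = 2 (tail of 1 descent step not counted)

2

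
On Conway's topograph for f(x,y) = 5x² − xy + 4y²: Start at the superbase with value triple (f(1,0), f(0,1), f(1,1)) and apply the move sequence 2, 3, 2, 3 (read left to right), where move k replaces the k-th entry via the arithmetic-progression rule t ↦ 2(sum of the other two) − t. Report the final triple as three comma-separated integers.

start (5,4,8) = (f(1,0),f(0,1),f(1,1))
replace slot 2: 2·(5+8) − 4 = 22 → (5,22,8)
replace slot 3: 2·(5+22) − 8 = 46 → (5,22,46)
replace slot 2: 2·(5+46) − 22 = 80 → (5,80,46)
replace slot 3: 2·(5+80) − 46 = 124 → (5,80,124)

5,80,124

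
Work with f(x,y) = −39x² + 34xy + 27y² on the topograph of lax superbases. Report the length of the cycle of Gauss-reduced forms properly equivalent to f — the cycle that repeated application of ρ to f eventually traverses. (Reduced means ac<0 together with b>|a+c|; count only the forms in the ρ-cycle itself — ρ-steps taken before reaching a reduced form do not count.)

D = 5368, ⌊√D⌋ = 73
river: ρ → (27,20,-46)
river: ρ → (-46,72,1)
river: ρ → (1,72,-46)
river: ρ → (-46,20,27)
river: ρ → (27,34,-39)
river: ρ → (-39,44,22)
river: ρ → (22,44,-39)
river: ρ → (-39,34,27)
ρ-cycle length = 8 (tail of 0 descent steps not counted)

8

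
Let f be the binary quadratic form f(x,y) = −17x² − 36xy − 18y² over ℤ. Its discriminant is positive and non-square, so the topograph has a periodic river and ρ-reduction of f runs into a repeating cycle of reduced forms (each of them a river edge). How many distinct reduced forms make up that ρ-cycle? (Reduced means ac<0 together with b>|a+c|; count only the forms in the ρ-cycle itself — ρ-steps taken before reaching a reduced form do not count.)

D = 72, ⌊√D⌋ = 8
descent: ρ → (-18,0,1)
descent: ρ → (1,8,-2)  [lands on river]
river: ρ → (-2,8,1)
ρ-cycle length = 2 (tail of 2 descent steps not counted)

2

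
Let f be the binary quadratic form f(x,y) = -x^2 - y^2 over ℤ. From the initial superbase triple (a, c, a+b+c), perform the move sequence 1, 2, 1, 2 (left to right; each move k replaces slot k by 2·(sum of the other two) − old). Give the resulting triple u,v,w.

start (-1,-1,-2) = (f(1,0),f(0,1),f(1,1))
replace slot 1: 2·((-1)+(-2)) − (-1) = -5 → (-5,-1,-2)
replace slot 2: 2·((-5)+(-2)) − (-1) = -13 → (-5,-13,-2)
replace slot 1: 2·((-13)+(-2)) − (-5) = -25 → (-25,-13,-2)
replace slot 2: 2·((-25)+(-2)) − (-13) = -41 → (-25,-41,-2)

-25,-41,-2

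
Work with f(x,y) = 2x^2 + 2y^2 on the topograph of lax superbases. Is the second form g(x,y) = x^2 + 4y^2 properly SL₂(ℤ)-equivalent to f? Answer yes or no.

D₁ = -16, D₂ = -16
f: reduced (well bottom): (2,0,2) with a≤c, −a<b≤a
g: reduced (well bottom): (1,0,4) with a≤c, −a<b≤a
reduced forms (2, 0, 2) vs (1, 0, 4) ⇒ inequivalent

no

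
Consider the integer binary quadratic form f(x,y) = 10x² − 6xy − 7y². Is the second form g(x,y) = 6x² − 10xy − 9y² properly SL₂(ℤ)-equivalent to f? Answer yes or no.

D₁ = 316, D₂ = 316
river cycle of f (length 6): (-7, 6, 10), (10, 14, -3), (-3, 16, 5), (5, 14, -6), (-6, 10, 9), (9, 8, -7)
river cycle of g (length 6): (-9, 10, 6), (6, 14, -5), (-5, 16, 3), (3, 14, -10), (-10, 6, 7), (7, 8, -9)
cycles differ ⇒ inequivalent

no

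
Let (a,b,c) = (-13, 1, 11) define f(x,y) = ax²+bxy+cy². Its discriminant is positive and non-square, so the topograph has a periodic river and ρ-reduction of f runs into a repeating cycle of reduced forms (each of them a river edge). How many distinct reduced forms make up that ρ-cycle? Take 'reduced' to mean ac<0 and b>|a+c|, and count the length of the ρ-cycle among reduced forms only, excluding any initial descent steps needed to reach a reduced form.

D = 573, ⌊√D⌋ = 23
descent: ρ → (11,21,-3)  [lands on river]
river: ρ → (-3,21,11)
river: ρ → (11,23,-1)
river: ρ → (-1,23,11)
ρ-cycle length = 4 (tail of 1 descent step not counted)

4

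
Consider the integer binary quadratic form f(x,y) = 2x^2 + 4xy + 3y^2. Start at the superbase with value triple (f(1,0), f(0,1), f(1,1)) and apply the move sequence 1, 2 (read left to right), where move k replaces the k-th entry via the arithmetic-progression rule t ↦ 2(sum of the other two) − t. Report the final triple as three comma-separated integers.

start (2,3,9) = (f(1,0),f(0,1),f(1,1))
replace slot 1: 2·(3+9) − 2 = 22 → (22,3,9)
replace slot 2: 2·(22+9) − 3 = 59 → (22,59,9)

22,59,9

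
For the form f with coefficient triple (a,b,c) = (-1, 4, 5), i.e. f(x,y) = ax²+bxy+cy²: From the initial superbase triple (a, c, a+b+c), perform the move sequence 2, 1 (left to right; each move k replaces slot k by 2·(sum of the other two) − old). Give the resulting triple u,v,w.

start (-1,5,8) = (f(1,0),f(0,1),f(1,1))
replace slot 2: 2·((-1)+8) − 5 = 9 → (-1,9,8)
replace slot 1: 2·(9+8) − (-1) = 35 → (35,9,8)

35,9,8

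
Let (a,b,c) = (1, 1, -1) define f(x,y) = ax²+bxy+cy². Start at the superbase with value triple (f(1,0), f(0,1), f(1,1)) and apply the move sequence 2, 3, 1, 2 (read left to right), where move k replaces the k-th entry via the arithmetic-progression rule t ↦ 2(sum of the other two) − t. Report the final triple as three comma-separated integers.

start (1,-1,1) = (f(1,0),f(0,1),f(1,1))
replace slot 2: 2·(1+1) − (-1) = 5 → (1,5,1)
replace slot 3: 2·(1+5) − 1 = 11 → (1,5,11)
replace slot 1: 2·(5+11) − 1 = 31 → (31,5,11)
replace slot 2: 2·(31+11) − 5 = 79 → (31,79,11)

31,79,11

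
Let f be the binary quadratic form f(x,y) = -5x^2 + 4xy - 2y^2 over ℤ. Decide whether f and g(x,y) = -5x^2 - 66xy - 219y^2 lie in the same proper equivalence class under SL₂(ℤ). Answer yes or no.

D₁ = -24, D₂ = -24
f is negative-definite; reduce −f:
−f: flip: (5,-4,2)→(2,4,5)
−f: translate: b→0 (≡4 mod 4), so (2,4,5)→(2,0,3)
−f: reduced (well bottom): (2,0,3) with a≤c, −a<b≤a
flip sign back: reduced form of f is (-2,0,-3)
g is negative-definite; reduce −g:
−g: translate: b→-4 (≡66 mod 10), so (5,66,219)→(5,-4,2)
−g: flip: (5,-4,2)→(2,4,5)
−g: translate: b→0 (≡4 mod 4), so (2,4,5)→(2,0,3)
−g: reduced (well bottom): (2,0,3) with a≤c, −a<b≤a
flip sign back: reduced form of g is (-2,0,-3)
reduced forms (-2, 0, -3) vs (-2, 0, -3) ⇒ equivalent

yes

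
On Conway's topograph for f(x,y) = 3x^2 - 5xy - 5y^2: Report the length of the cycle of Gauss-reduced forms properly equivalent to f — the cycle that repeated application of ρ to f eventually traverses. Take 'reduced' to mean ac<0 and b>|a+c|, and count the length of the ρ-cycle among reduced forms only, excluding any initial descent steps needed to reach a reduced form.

D = 85, ⌊√D⌋ = 9
descent: ρ → (-5,5,3)  [lands on river]
river: ρ → (3,7,-3)
river: ρ → (-3,5,5)
river: ρ → (5,5,-3)
river: ρ → (-3,7,3)
river: ρ → (3,5,-5)
ρ-cycle length = 6 (tail of 1 descent step not counted)

6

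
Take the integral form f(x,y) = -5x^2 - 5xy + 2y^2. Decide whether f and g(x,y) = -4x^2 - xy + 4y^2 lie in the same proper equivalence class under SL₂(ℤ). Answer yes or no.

D₁ = 65, D₂ = 65
river cycle of f (length 6): (2, 5, -5), (-5, 5, 2), (2, 7, -2), (-2, 5, 5), (5, 5, -2), (-2, 7, 2)
river cycle of g (length 6): (4, 1, -4), (-4, 7, 1), (1, 7, -4), (-4, 1, 4), (4, 7, -1), (-1, 7, 4)
cycles differ ⇒ inequivalent

no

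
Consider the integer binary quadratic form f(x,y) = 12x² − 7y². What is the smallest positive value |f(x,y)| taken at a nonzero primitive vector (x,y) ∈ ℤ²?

descent: ρ → (-7,14,5)  [lands on river]
river: ρ → (5,16,-4)
river: ρ → (-4,16,5)
river: ρ → (5,14,-7)
closes: descent 1, river 4
min |a| on river = 4

4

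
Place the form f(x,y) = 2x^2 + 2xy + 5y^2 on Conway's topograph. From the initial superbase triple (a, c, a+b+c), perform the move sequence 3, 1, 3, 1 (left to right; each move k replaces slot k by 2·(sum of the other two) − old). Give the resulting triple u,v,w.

start (2,5,9) = (f(1,0),f(0,1),f(1,1))
replace slot 3: 2·(2+5) − 9 = 5 → (2,5,5)
replace slot 1: 2·(5+5) − 2 = 18 → (18,5,5)
replace slot 3: 2·(18+5) − 5 = 41 → (18,5,41)
replace slot 1: 2·(5+41) − 18 = 74 → (74,5,41)

74,5,41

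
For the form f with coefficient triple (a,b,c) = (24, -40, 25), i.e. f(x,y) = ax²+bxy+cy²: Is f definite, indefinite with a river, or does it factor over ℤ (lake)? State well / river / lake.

D = b²−4ac = (-40)² − 4·24·25 = -800
D < 0 ⇒ definite ⇒ every region one sign ⇒ single well

well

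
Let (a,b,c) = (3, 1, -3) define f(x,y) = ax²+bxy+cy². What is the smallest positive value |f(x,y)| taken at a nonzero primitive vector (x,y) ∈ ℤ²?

river: ρ → (-3,5,1)
river: ρ → (1,5,-3)
river: ρ → (-3,1,3)
river: ρ → (3,5,-1)
river: ρ → (-1,5,3)
river: ρ → (3,1,-3)
closes: descent 0, river 6
min |a| on river = 1

1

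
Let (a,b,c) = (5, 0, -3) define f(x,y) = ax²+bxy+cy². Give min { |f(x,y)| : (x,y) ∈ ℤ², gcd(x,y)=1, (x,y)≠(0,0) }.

descent: ρ → (-3,6,2)  [lands on river]
river: ρ → (2,6,-3)
closes: descent 1, river 2
min |a| on river = 2

2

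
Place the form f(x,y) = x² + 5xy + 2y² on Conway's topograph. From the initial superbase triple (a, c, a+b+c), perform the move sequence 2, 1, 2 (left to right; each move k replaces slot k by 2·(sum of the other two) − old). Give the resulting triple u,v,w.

start (1,2,8) = (f(1,0),f(0,1),f(1,1))
replace slot 2: 2·(1+8) − 2 = 16 → (1,16,8)
replace slot 1: 2·(16+8) − 1 = 47 → (47,16,8)
replace slot 2: 2·(47+8) − 16 = 94 → (47,94,8)

47,94,8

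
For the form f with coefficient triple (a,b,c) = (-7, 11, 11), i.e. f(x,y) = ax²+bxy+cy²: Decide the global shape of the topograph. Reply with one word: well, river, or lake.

D = b²−4ac = 11² − 4·(-7)·11 = 429
D > 0 non-square ⇒ indefinite ⇒ periodic river

river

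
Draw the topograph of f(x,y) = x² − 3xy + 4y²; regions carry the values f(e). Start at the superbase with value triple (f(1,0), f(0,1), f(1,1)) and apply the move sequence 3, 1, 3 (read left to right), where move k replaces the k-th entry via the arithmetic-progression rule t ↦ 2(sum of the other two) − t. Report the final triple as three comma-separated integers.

start (1,4,2) = (f(1,0),f(0,1),f(1,1))
replace slot 3: 2·(1+4) − 2 = 8 → (1,4,8)
replace slot 1: 2·(4+8) − 1 = 23 → (23,4,8)
replace slot 3: 2·(23+4) − 8 = 46 → (23,4,46)

23,4,46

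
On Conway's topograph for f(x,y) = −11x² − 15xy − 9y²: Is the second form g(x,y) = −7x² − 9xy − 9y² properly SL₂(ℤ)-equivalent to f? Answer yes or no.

D₁ = -171, D₂ = -171
f is negative-definite; reduce −f:
−f: translate: b→-7 (≡15 mod 22), so (11,15,9)→(11,-7,5)
−f: flip: (11,-7,5)→(5,7,11)
−f: translate: b→-3 (≡7 mod 10), so (5,7,11)→(5,-3,9)
−f: reduced (well bottom): (5,-3,9) with a≤c, −a<b≤a
flip sign back: reduced form of f is (-5,3,-9)
g is negative-definite; reduce −g:
−g: translate: b→-5 (≡9 mod 14), so (7,9,9)→(7,-5,7)
−g: flip: (7,-5,7)→(7,5,7)
−g: reduced (well bottom): (7,5,7) with a≤c, −a<b≤a
flip sign back: reduced form of g is (-7,-5,-7)
reduced forms (-5, 3, -9) vs (-7, -5, -7) ⇒ inequivalent

no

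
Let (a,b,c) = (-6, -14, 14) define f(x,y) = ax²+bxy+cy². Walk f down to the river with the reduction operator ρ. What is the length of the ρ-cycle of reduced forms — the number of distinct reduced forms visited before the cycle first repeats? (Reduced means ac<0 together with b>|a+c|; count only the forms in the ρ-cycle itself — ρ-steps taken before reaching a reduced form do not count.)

D = 532, ⌊√D⌋ = 23
descent: ρ → (14,14,-6)  [lands on river]
river: ρ → (-6,22,2)
river: ρ → (2,22,-6)
river: ρ → (-6,14,14)
ρ-cycle length = 4 (tail of 1 descent step not counted)

4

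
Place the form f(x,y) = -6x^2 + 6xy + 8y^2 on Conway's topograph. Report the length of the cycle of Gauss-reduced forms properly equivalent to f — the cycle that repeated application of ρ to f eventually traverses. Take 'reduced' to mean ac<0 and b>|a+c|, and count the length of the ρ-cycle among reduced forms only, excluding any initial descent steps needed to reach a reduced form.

D = 228, ⌊√D⌋ = 15
river: ρ → (8,10,-4)
river: ρ → (-4,14,2)
river: ρ → (2,14,-4)
river: ρ → (-4,10,8)
river: ρ → (8,6,-6)
river: ρ → (-6,6,8)
ρ-cycle length = 6 (tail of 0 descent steps not counted)

6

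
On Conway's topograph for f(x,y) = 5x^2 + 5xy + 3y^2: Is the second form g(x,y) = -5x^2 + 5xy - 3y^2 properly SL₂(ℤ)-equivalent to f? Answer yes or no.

D₁ = -35, D₂ = -35
f: flip: (5,5,3)→(3,-5,5)
f: translate: b→1 (≡-5 mod 6), so (3,-5,5)→(3,1,3)
f: reduced (well bottom): (3,1,3) with a≤c, −a<b≤a
g is negative-definite; reduce −g:
−g: translate: b→5 (≡-5 mod 10), so (5,-5,3)→(5,5,3)
−g: flip: (5,5,3)→(3,-5,5)
−g: translate: b→1 (≡-5 mod 6), so (3,-5,5)→(3,1,3)
−g: reduced (well bottom): (3,1,3) with a≤c, −a<b≤a
flip sign back: reduced form of g is (-3,-1,-3)
reduced forms (3, 1, 3) vs (-3, -1, -3) ⇒ inequivalent

no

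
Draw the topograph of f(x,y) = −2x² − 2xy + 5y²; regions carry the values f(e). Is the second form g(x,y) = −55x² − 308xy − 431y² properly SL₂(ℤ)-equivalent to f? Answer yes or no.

D₁ = 44, D₂ = 44
river cycle of f (length 2): (-2, 6, 1), (1, 6, -2)
river cycle of g (length 2): (-2, 6, 1), (1, 6, -2)
cycles coincide ⇒ equivalent

yes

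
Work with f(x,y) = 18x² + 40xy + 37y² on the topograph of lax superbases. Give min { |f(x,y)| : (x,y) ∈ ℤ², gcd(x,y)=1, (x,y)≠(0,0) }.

translate: b→4 (≡40 mod 36), so (18,40,37)→(18,4,15)
flip: (18,4,15)→(15,-4,18)
reduced (well bottom): (15,-4,18) with a≤c, −a<b≤a
well minimum = a = 15

15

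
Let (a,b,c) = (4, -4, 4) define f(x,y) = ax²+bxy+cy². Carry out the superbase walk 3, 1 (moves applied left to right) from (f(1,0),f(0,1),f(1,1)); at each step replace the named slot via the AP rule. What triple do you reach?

start (4,4,4) = (f(1,0),f(0,1),f(1,1))
replace slot 3: 2·(4+4) − 4 = 12 → (4,4,12)
replace slot 1: 2·(4+12) − 4 = 28 → (28,4,12)

28,4,12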